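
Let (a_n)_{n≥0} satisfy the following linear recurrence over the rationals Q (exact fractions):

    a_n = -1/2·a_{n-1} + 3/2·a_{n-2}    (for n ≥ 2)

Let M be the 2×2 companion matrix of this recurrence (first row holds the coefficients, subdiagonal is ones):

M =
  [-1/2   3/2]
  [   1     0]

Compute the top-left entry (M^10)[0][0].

35839/1024

(M^10)[0][0] is the top entry after applying M 10 times to the unit state (1, 0). Equivalently it is h_{11} for the auxiliary sequence (h_n) obeying the same recurrence with h_1 = 1 and h_i = 0 for 0 ≤ i < 1:
h_2 = -1/2·1 + 3/2·0 = -1/2
h_3 = -1/2·-1/2 + 3/2·1 = 7/4
h_4 = -1/2·7/4 + 3/2·-1/2 = -13/8
h_5 = -1/2·-13/8 + 3/2·7/4 = 55/16
h_6 = -1/2·55/16 + 3/2·-13/8 = -133/32
h_7 = -1/2·-133/32 + 3/2·55/16 = 463/64
h_8 = -1/2·463/64 + 3/2·-133/32 = -1261/128
h_9 = -1/2·-1261/128 + 3/2·463/64 = 4039/256
h_10 = -1/2·4039/256 + 3/2·-1261/128 = -11605/512
h_11 = -1/2·-11605/512 + 3/2·4039/256 = 35839/1024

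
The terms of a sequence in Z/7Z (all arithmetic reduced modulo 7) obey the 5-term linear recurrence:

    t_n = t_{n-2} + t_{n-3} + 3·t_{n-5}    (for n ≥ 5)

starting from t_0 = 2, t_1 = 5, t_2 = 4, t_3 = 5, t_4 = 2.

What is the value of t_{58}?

3

t_5 = 0·2 + 1·5 + 1·4 + 0·5 + 3·2 = 1
t_6 = 0·1 + 1·2 + 1·5 + 0·4 + 3·5 = 1
t_7 = 0·1 + 1·1 + 1·2 + 0·5 + 3·4 = 1
t_8 = 0·1 + 1·1 + 1·1 + 0·2 + 3·5 = 3
t_9 = 0·3 + 1·1 + 1·1 + 0·1 + 3·2 = 1
t_10 = 0·1 + 1·3 + 1·1 + 0·1 + 3·1 = 0
t_11 = 0·0 + 1·1 + 1·3 + 0·1 + 3·1 = 0
t_12 = 0·0 + 1·0 + 1·1 + 0·3 + 3·1 = 4
t_13 = 0·4 + 1·0 + 1·0 + 0·1 + 3·3 = 2
t_14 = 0·2 + 1·4 + 1·0 + 0·0 + 3·1 = 0
t_15 = 0·0 + 1·2 + 1·4 + 0·0 + 3·0 = 6
t_16 = 0·6 + 1·0 + 1·2 + 0·4 + 3·0 = 2
t_17 = 0·2 + 1·6 + 1·0 + 0·2 + 3·4 = 4
t_18 = 0·4 + 1·2 + 1·6 + 0·0 + 3·2 = 0
t_19 = 0·0 + 1·4 + 1·2 + 0·6 + 3·0 = 6
t_20 = 0·6 + 1·0 + 1·4 + 0·2 + 3·6 = 1
t_21 = 0·1 + 1·6 + 1·0 + 0·4 + 3·2 = 5
t_22 = 0·5 + 1·1 + 1·6 + 0·0 + 3·4 = 5
t_23 = 0·5 + 1·5 + 1·1 + 0·6 + 3·0 = 6
t_24 = 0·6 + 1·5 + 1·5 + 0·1 + 3·6 = 0
t_25 = 0·0 + 1·6 + 1·5 + 0·5 + 3·1 = 0
t_26 = 0·0 + 1·0 + 1·6 + 0·5 + 3·5 = 0
t_27 = 0·0 + 1·0 + 1·0 + 0·6 + 3·5 = 1
t_28 = 0·1 + 1·0 + 1·0 + 0·0 + 3·6 = 4
t_29 = 0·4 + 1·1 + 1·0 + 0·0 + 3·0 = 1
t_30 = 0·1 + 1·4 + 1·1 + 0·0 + 3·0 = 5
t_31 = 0·5 + 1·1 + 1·4 + 0·1 + 3·0 = 5
t_32 = 0·5 + 1·5 + 1·1 + 0·4 + 3·1 = 2
t_33 = 0·2 + 1·5 + 1·5 + 0·1 + 3·4 = 1
t_34 = 0·1 + 1·2 + 1·5 + 0·5 + 3·1 = 3
t_35 = 0·3 + 1·1 + 1·2 + 0·5 + 3·5 = 4
t_36 = 0·4 + 1·3 + 1·1 + 0·2 + 3·5 = 5
t_37 = 0·5 + 1·4 + 1·3 + 0·1 + 3·2 = 6
t_38 = 0·6 + 1·5 + 1·4 + 0·3 + 3·1 = 5
t_39 = 0·5 + 1·6 + 1·5 + 0·4 + 3·3 = 6
t_40 = 0·6 + 1·5 + 1·6 + 0·5 + 3·4 = 2
t_41 = 0·2 + 1·6 + 1·5 + 0·6 + 3·5 = 5
t_42 = 0·5 + 1·2 + 1·6 + 0·5 + 3·6 = 5
t_43 = 0·5 + 1·5 + 1·2 + 0·6 + 3·5 = 1
t_44 = 0·1 + 1·5 + 1·5 + 0·2 + 3·6 = 0
t_45 = 0·0 + 1·1 + 1·5 + 0·5 + 3·2 = 5
t_46 = 0·5 + 1·0 + 1·1 + 0·5 + 3·5 = 2
t_47 = 0·2 + 1·5 + 1·0 + 0·1 + 3·5 = 6
t_48 = 0·6 + 1·2 + 1·5 + 0·0 + 3·1 = 3
t_49 = 0·3 + 1·6 + 1·2 + 0·5 + 3·0 = 1
t_50 = 0·1 + 1·3 + 1·6 + 0·2 + 3·5 = 3
t_51 = 0·3 + 1·1 + 1·3 + 0·6 + 3·2 = 3
t_52 = 0·3 + 1·3 + 1·1 + 0·3 + 3·6 = 1
t_53 = 0·1 + 1·3 + 1·3 + 0·1 + 3·3 = 1
t_54 = 0·1 + 1·1 + 1·3 + 0·3 + 3·1 = 0
t_55 = 0·0 + 1·1 + 1·1 + 0·3 + 3·3 = 4
t_56 = 0·4 + 1·0 + 1·1 + 0·1 + 3·3 = 3
t_57 = 0·3 + 1·4 + 1·0 + 0·1 + 3·1 = 0
t_58 = 0·0 + 1·3 + 1·4 + 0·0 + 3·1 = 3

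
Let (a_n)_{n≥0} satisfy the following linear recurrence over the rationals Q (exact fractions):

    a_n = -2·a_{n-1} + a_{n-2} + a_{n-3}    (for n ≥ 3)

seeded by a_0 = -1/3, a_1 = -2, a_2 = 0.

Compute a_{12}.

a_3 = -2·0 + 1·-2 + 1·-1/3 = -7/3
a_4 = -2·-7/3 + 1·0 + 1·-2 = 8/3
a_5 = -2·8/3 + 1·-7/3 + 1·0 = -23/3
a_6 = -2·-23/3 + 1·8/3 + 1·-7/3 = 47/3
a_7 = -2·47/3 + 1·-23/3 + 1·8/3 = -109/3
a_8 = -2·-109/3 + 1·47/3 + 1·-23/3 = 242/3
a_9 = -2·242/3 + 1·-109/3 + 1·47/3 = -182
a_10 = -2·-182 + 1·242/3 + 1·-109/3 = 1225/3
a_11 = -2·1225/3 + 1·-182 + 1·242/3 = -918
a_12 = -2·-918 + 1·1225/3 + 1·-182 = 6187/3

6187/3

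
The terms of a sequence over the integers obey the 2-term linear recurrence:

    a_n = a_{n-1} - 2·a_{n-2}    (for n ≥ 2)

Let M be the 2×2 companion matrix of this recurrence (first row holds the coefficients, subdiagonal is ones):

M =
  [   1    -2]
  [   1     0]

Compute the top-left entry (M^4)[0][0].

-1

(M^4)[0][0] is the top entry after applying M 4 times to the unit state (1, 0). Equivalently it is h_{5} for the auxiliary sequence (h_n) obeying the same recurrence with h_1 = 1 and h_i = 0 for 0 ≤ i < 1:
h_2 = 1·1 + -2·0 = 1
h_3 = 1·1 + -2·1 = -1
h_4 = 1·-1 + -2·1 = -3
h_5 = 1·-3 + -2·-1 = -1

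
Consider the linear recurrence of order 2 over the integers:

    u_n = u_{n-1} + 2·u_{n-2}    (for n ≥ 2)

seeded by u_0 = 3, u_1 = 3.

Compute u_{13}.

16383

u_2 = 1·3 + 2·3 = 9
u_3 = 1·9 + 2·3 = 15
u_4 = 1·15 + 2·9 = 33
u_5 = 1·33 + 2·15 = 63
u_6 = 1·63 + 2·33 = 129
u_7 = 1·129 + 2·63 = 255
u_8 = 1·255 + 2·129 = 513
u_9 = 1·513 + 2·255 = 1023
u_10 = 1·1023 + 2·513 = 2049
u_11 = 1·2049 + 2·1023 = 4095
u_12 = 1·4095 + 2·2049 = 8193
u_13 = 1·8193 + 2·4095 = 16383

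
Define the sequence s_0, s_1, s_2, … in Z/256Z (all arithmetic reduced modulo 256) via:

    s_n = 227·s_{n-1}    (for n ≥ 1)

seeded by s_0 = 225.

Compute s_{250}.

s_1 = 227·225 = 131
s_2 = 227·131 = 41
s_3 = 227·41 = 91
s_4 = 227·91 = 177
s_5 = 227·177 = 243
s_6 = 227·243 = 121
s_7 = 227·121 = 75
s_8 = 227·75 = 129
s_9 = 227·129 = 99
s_10 = 227·99 = 201
s_11 = 227·201 = 59
s_12 = 227·59 = 81
s_13 = 227·81 = 211
s_14 = 227·211 = 25
s_15 = 227·25 = 43
s_16 = 227·43 = 33
s_17 = 227·33 = 67
s_18 = 227·67 = 105
s_19 = 227·105 = 27
s_20 = 227·27 = 241
s_21 = 227·241 = 179
s_22 = 227·179 = 185
s_23 = 227·185 = 11
s_24 = 227·11 = 193
s_25 = 227·193 = 35
s_26 = 227·35 = 9
s_27 = 227·9 = 251
s_28 = 227·251 = 145
s_29 = 227·145 = 147
s_30 = 227·147 = 89
s_31 = 227·89 = 235
s_32 = 227·235 = 97
s_33 = 227·97 = 3
s_34 = 227·3 = 169
s_35 = 227·169 = 219
s_36 = 227·219 = 49
s_37 = 227·49 = 115
s_38 = 227·115 = 249
s_39 = 227·249 = 203
s_40 = 227·203 = 1
s_41 = 227·1 = 227
s_42 = 227·227 = 73
s_43 = 227·73 = 187
s_44 = 227·187 = 209
s_45 = 227·209 = 83
s_46 = 227·83 = 153
s_47 = 227·153 = 171
s_48 = 227·171 = 161
s_49 = 227·161 = 195
s_50 = 227·195 = 233
s_51 = 227·233 = 155
s_52 = 227·155 = 113
s_53 = 227·113 = 51
s_54 = 227·51 = 57
s_55 = 227·57 = 139
s_56 = 227·139 = 65
s_57 = 227·65 = 163
s_58 = 227·163 = 137
s_59 = 227·137 = 123
s_60 = 227·123 = 17
s_61 = 227·17 = 19
s_62 = 227·19 = 217
s_63 = 227·217 = 107
s_64 = 227·107 = 225
(s_64) = (225) = (s_0), so the sequence has period 64.
250 ≡ 58 (mod 64), hence s_250 = s_58 = 137.

137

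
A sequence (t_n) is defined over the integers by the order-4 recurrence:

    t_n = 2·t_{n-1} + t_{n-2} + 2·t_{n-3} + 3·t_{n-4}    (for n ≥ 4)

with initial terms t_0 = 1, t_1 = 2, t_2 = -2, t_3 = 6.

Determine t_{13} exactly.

138038

t_4 = 2·6 + 1·-2 + 2·2 + 3·1 = 17
t_5 = 2·17 + 1·6 + 2·-2 + 3·2 = 42
t_6 = 2·42 + 1·17 + 2·6 + 3·-2 = 107
t_7 = 2·107 + 1·42 + 2·17 + 3·6 = 308
t_8 = 2·308 + 1·107 + 2·42 + 3·17 = 858
t_9 = 2·858 + 1·308 + 2·107 + 3·42 = 2364
t_10 = 2·2364 + 1·858 + 2·308 + 3·107 = 6523
t_11 = 2·6523 + 1·2364 + 2·858 + 3·308 = 18050
t_12 = 2·18050 + 1·6523 + 2·2364 + 3·858 = 49925
t_13 = 2·49925 + 1·18050 + 2·6523 + 3·2364 = 138038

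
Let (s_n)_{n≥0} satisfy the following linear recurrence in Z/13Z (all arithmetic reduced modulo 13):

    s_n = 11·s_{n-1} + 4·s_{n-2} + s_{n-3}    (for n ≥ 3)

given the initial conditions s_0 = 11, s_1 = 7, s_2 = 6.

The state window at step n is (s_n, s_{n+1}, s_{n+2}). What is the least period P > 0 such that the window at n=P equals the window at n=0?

183

n=0: window = (11, 7, 6)
n=1: window = (7, 6, 1)
n=2: window = (6, 1, 3)
n=3: window = (1, 3, 4)
n=4: window = (3, 4, 5)
n=5: window = (4, 5, 9)
n=6: window = (5, 9, 6)
n=7: window = (9, 6, 3)
n=8: window = (6, 3, 1)
n=9: window = (3, 1, 3)
n=10: window = (1, 3, 1)
n=11: window = (3, 1, 11)
n=12: window = (1, 11, 11)
n=13: window = (11, 11, 10)
n=14: window = (11, 10, 9)
n=15: window = (10, 9, 7)
n=16: window = (9, 7, 6)
n=17: window = (7, 6, 12)
n=18: window = (6, 12, 7)
n=19: window = (12, 7, 1)
n=20: window = (7, 1, 12)
n=21: window = (1, 12, 0)
n=22: window = (12, 0, 10)
n=23: window = (0, 10, 5)
n=24: window = (10, 5, 4)
n=25: window = (5, 4, 9)
n=26: window = (4, 9, 3)
n=27: window = (9, 3, 8)
n=28: window = (3, 8, 5)
n=29: window = (8, 5, 12)
n=30: window = (5, 12, 4)
n=31: window = (12, 4, 6)
n=32: window = (4, 6, 3)
n=33: window = (6, 3, 9)
n=34: window = (3, 9, 0)
n=35: window = (9, 0, 0)
n=36: window = (0, 0, 9)
n=37: window = (0, 9, 8)
n=38: window = (9, 8, 7)
n=39: window = (8, 7, 1)
n=40: window = (7, 1, 8)
…
n=181: window = (8, 2, 11)
n=182: window = (2, 11, 7)
n=183: window = (11, 7, 6)
window at n=183 equals window at n=0 → period = 183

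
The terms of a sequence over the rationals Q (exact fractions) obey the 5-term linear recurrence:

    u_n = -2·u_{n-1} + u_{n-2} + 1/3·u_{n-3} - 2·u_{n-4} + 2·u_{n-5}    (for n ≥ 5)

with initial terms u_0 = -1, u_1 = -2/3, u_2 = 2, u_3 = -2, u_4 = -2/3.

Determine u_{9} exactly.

932/9

u_5 = -2·-2/3 + 1·-2 + 1/3·2 + -2·-2/3 + 2·-1 = -2/3
u_6 = -2·-2/3 + 1·-2/3 + 1/3·-2 + -2·2 + 2·-2/3 = -16/3
u_7 = -2·-16/3 + 1·-2/3 + 1/3·-2/3 + -2·-2 + 2·2 = 160/9
u_8 = -2·160/9 + 1·-16/3 + 1/3·-2/3 + -2·-2/3 + 2·-2 = -394/9
u_9 = -2·-394/9 + 1·160/9 + 1/3·-16/3 + -2·-2/3 + 2·-2/3 = 932/9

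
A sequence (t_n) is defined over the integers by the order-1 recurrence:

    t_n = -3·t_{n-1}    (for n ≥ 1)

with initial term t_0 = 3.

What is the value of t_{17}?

t_1 = -3·3 = -9
t_2 = -3·-9 = 27
t_3 = -3·27 = -81
t_4 = -3·-81 = 243
t_5 = -3·243 = -729
t_6 = -3·-729 = 2187
t_7 = -3·2187 = -6561
t_8 = -3·-6561 = 19683
t_9 = -3·19683 = -59049
t_10 = -3·-59049 = 177147
t_11 = -3·177147 = -531441
t_12 = -3·-531441 = 1594323
t_13 = -3·1594323 = -4782969
t_14 = -3·-4782969 = 14348907
t_15 = -3·14348907 = -43046721
t_16 = -3·-43046721 = 129140163
t_17 = -3·129140163 = -387420489

-387420489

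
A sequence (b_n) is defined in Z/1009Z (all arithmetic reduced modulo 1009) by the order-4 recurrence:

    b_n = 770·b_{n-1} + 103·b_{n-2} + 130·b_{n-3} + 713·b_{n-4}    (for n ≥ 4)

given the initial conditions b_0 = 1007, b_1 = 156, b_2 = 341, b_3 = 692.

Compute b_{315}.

705

b_4 = 770·692 + 103·341 + 130·156 + 713·1007 = 588
b_5 = 770·588 + 103·692 + 130·341 + 713·156 = 537
b_6 = 770·537 + 103·588 + 130·692 + 713·341 = 956
b_7 = 770·956 + 103·537 + 130·588 + 713·692 = 126
b_8 = 770·126 + 103·956 + 130·537 + 713·588 = 440
b_9 = 770·440 + 103·126 + 130·956 + 713·537 = 280
Continuing the recurrence:
  b_10 = 378;  b_11 = 780;  b_12 = 834;  b_13 = 642;  b_14 = 678;  b_15 = 577
  b_16 = 597;  b_17 = 512;  b_18 = 110;  b_19 = 867;  b_20 = 701;  b_21 = 436
  b_22 = 726;  b_23 = 520;  b_24 = 473;  b_25 = 683;  b_26 = 526;  b_27 = 528
  b_28 = 875;  b_29 = 45;  b_30 = 386;  b_31 = 4;  b_32 = 569;  b_33 = 163
  b_34 = 760;  b_35 = 763;  b_36 = 939;  b_37 = 575;  b_38 = 7;  b_39 = 188
  b_40 = 809;  b_41 = 792;  b_42 = 154;  b_43 = 455;  b_44 = 665;  b_45 = 434
  b_46 = 533;  b_47 = 255;  b_48 = 848;  b_49 = 525;  b_50 = 709;  b_51 = 104
  b_52 = 619;  b_53 = 332;  b_54 = 964;  b_55 = 800;  b_56 = 98;  b_57 = 261
  b_58 = 459;  b_59 = 867;  b_60 = 372;  b_61 = 969;  b_62 = 506;  b_63 = 653
  b_64 = 701;  b_65 = 547;  b_66 = 691;  b_67 = 924;  b_68 = 507;  b_69 = 799
  b_70 = 842;  b_71 = 381;  b_72 = 924;  b_73 = 117;  b_74 = 695;  b_75 = 604
  b_76 = 896;  b_77 = 650;  b_78 = 439;  b_79 = 625;  b_80 = 673;  b_81 = 268
  b_82 = 969;  b_83 = 194;  b_84 = 63;  b_85 = 108;  b_86 = 584;  b_87 = 907
  b_88 = 211;  b_89 = 170;  b_90 = 815;  b_91 = 418;  b_92 = 191;  b_93 = 567
  b_94 = 969;  b_95 = 342;  b_96 = 937;  b_97 = 482;  b_98 = 280;  b_99 = 277
  b_100 = 195;  b_101 = 770;  b_102 = 66;  b_103 = 840;  b_104 = 777;  b_105 = 321
  b_106 = 148;  b_107 = 402;  b_108 = 307;  b_109 = 220;  b_110 = 610;  b_111 = 597
  b_112 = 144;  b_113 = 895;  b_114 = 677;  b_115 = 424;  b_116 = 752;  b_117 = 833
  b_118 = 482;  b_119 = 370;  b_120 = 282;  b_121 = 712;  b_122 = 412;  b_123 = 890
  b_124 = 254;  b_125 = 906;  b_126 = 131;  b_127 = 92;  b_128 = 804;  b_129 = 44
  b_130 = 75;  b_131 = 328;  b_132 = 778;  b_133 = 963;  b_134 = 578;  b_135 = 414
  b_136 = 786;  b_137 = 48;  b_138 = 650;  b_139 = 760;  b_140 = 945;  b_141 = 410
  b_142 = 591;  b_143 = 671;  b_144 = 1000;  b_145 = 500;  b_146 = 730;  b_147 = 124
  b_148 = 210;  b_149 = 292;  b_150 = 96;  b_151 = 755;  b_152 = 989;  b_153 = 521
  b_154 = 668;  b_155 = 901;  b_156 = 772;  b_157 = 341;  b_158 = 157;  b_159 = 776
  b_160 = 684;  b_161 = 393;  b_162 = 663;  b_163 = 559;  b_164 = 249;  b_165 = 216
  b_166 = 786;  b_167 = 973;  b_168 = 551;  b_169 = 720;  b_170 = 487;  b_171 = 702
  b_172 = 561;  b_173 = 307;  b_174 = 130;  b_175 = 895;  b_176 = 255;  b_177 = 655
  b_178 = 58;  b_179 = 426;  b_180 = 604;  b_181 = 747;  b_182 = 593;  b_183 = 646
  b_184 = 577;  b_185 = 539;  b_186 = 502;  b_187 = 953;  b_188 = 692;  b_189 = 936
  b_190 = 454;  b_191 = 601;  b_192 = 582;  b_193 = 406;  b_194 = 495;  b_195 = 879
  b_196 = 905;  b_197 = 36;  b_198 = 902;  b_199 = 764;  b_200 = 260;  b_201 = 58
  b_202 = 632;  b_203 = 597;  b_204 = 307;  b_205 = 642;  b_206 = 791;  b_207 = 597
  b_208 = 999;  b_209 = 895;  b_210 = 860;  b_211 = 234;  b_212 = 614;  b_213 = 702
  b_214 = 258;  b_215 = 11;  b_216 = 55;  b_217 = 401;  b_218 = 364;  b_219 = 579
  b_220 = 546;  b_221 = 36;  b_222 = 25;  b_223 = 247;  b_224 = 514;  b_225 = 125
  b_226 = 354;  b_227 = 679;  b_228 = 627;  b_229 = 743;  b_230 = 651;  b_231 = 239
  b_232 = 641;  b_233 = 478;  b_234 = 27;  b_235 = 881;  b_236 = 623;  b_237 = 623
  b_238 = 621;  b_239 = 322;  b_240 = 631;  b_241 = 659;  b_242 = 633;  b_243 = 172
  b_244 = 678;  b_245 = 195;  b_246 = 490;  b_247 = 743;  b_248 = 255;  b_249 = 375
  b_250 = 189;  b_251 = 404;  b_252 = 108;  b_253 = 0;  b_254 = 637;  b_255 = 517
  b_256 = 890;  b_257 = 35;  b_258 = 305;  b_259 = 332;  b_260 = 922;  b_261 = 532
  b_262 = 409;  b_263 = 831;  b_264 = 988;  b_265 = 436;  b_266 = 670;  b_267 = 321
  b_268 = 701;  b_269 = 143;  b_270 = 498;  b_271 = 793;  b_272 = 786;  b_273 = 993
  b_274 = 104;  b_275 = 370;  b_276 = 336;  b_277 = 278;  b_278 = 617;  b_279 = 987
  b_280 = 448;  b_281 = 583;  b_282 = 808;  b_283 = 301;  b_284 = 881;  b_285 = 121
  b_286 = 19;  b_287 = 59;  b_288 = 105;  b_289 = 104;  b_290 = 113;  b_291 = 71
  b_292 = 317;  b_293 = 212;  b_294 = 143;  b_295 = 790;  b_296 = 798;  b_297 = 863
  b_298 = 885;  b_299 = 533;  b_300 = 181;  b_301 = 394;  b_302 = 201;  b_303 = 574
  b_304 = 223;  b_305 = 87;  b_306 = 147;  b_307 = 408;  b_308 = 155;  b_309 = 355
  b_310 = 179;  b_311 = 120;  b_312 = 117;  b_313 = 460
b_314 = 770·460 + 103·117 + 130·120 + 713·179 = 942
b_315 = 770·942 + 103·460 + 130·117 + 713·120 = 705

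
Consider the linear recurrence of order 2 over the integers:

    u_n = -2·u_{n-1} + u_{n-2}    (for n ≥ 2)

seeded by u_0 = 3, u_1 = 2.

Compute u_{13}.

u_2 = -2·2 + 1·3 = -1
u_3 = -2·-1 + 1·2 = 4
u_4 = -2·4 + 1·-1 = -9
u_5 = -2·-9 + 1·4 = 22
u_6 = -2·22 + 1·-9 = -53
u_7 = -2·-53 + 1·22 = 128
u_8 = -2·128 + 1·-53 = -309
u_9 = -2·-309 + 1·128 = 746
u_10 = -2·746 + 1·-309 = -1801
u_11 = -2·-1801 + 1·746 = 4348
u_12 = -2·4348 + 1·-1801 = -10497
u_13 = -2·-10497 + 1·4348 = 25342

25342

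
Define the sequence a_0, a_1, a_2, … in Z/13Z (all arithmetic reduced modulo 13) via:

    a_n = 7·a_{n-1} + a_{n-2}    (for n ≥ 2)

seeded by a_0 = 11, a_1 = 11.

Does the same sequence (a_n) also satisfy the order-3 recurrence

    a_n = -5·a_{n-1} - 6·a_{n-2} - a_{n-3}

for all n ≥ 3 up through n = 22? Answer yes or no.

yes

Terms a_0..a_22: 11, 11, 10, 3, 5, 12, 11, 11, 10, 3, 5, 12, 11, 11, 10, 3, 5, 12, 11, 11, 10, 3, 5
n=3: candidate gives 3, actual a_3 = 3 ✓
n=4: candidate gives 5, actual a_4 = 5 ✓
n=5: candidate gives 12, actual a_5 = 12 ✓
n=6: candidate gives 11, actual a_6 = 11 ✓
n=7: candidate gives 11, actual a_7 = 11 ✓
n=8: candidate gives 10, actual a_8 = 10 ✓
n=9: candidate gives 3, actual a_9 = 3 ✓
n=10: candidate gives 5, actual a_10 = 5 ✓
n=11: candidate gives 12, actual a_11 = 12 ✓
n=12: candidate gives 11, actual a_12 = 11 ✓
n=13: candidate gives 11, actual a_13 = 11 ✓
n=14: candidate gives 10, actual a_14 = 10 ✓
n=15: candidate gives 3, actual a_15 = 3 ✓
n=16: candidate gives 5, actual a_16 = 5 ✓
n=17: candidate gives 12, actual a_17 = 12 ✓
n=18: candidate gives 11, actual a_18 = 11 ✓
n=19: candidate gives 11, actual a_19 = 11 ✓
n=20: candidate gives 10, actual a_20 = 10 ✓
n=21: candidate gives 3, actual a_21 = 3 ✓
n=22: candidate gives 5, actual a_22 = 5 ✓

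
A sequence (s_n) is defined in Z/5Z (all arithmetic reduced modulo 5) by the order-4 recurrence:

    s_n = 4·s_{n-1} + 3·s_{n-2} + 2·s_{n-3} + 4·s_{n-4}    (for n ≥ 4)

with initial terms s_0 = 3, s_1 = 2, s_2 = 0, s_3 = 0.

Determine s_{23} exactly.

s_4 = 4·0 + 3·0 + 2·2 + 4·3 = 1
s_5 = 4·1 + 3·0 + 2·0 + 4·2 = 2
s_6 = 4·2 + 3·1 + 2·0 + 4·0 = 1
s_7 = 4·1 + 3·2 + 2·1 + 4·0 = 2
s_8 = 4·2 + 3·1 + 2·2 + 4·1 = 4
s_9 = 4·4 + 3·2 + 2·1 + 4·2 = 2
s_10 = 4·2 + 3·4 + 2·2 + 4·1 = 3
s_11 = 4·3 + 3·2 + 2·4 + 4·2 = 4
s_12 = 4·4 + 3·3 + 2·2 + 4·4 = 0
s_13 = 4·0 + 3·4 + 2·3 + 4·2 = 1
s_14 = 4·1 + 3·0 + 2·4 + 4·3 = 4
s_15 = 4·4 + 3·1 + 2·0 + 4·4 = 0
s_16 = 4·0 + 3·4 + 2·1 + 4·0 = 4
s_17 = 4·4 + 3·0 + 2·4 + 4·1 = 3
s_18 = 4·3 + 3·4 + 2·0 + 4·4 = 0
s_19 = 4·0 + 3·3 + 2·4 + 4·0 = 2
s_20 = 4·2 + 3·0 + 2·3 + 4·4 = 0
s_21 = 4·0 + 3·2 + 2·0 + 4·3 = 3
s_22 = 4·3 + 3·0 + 2·2 + 4·0 = 1
s_23 = 4·1 + 3·3 + 2·0 + 4·2 = 1

1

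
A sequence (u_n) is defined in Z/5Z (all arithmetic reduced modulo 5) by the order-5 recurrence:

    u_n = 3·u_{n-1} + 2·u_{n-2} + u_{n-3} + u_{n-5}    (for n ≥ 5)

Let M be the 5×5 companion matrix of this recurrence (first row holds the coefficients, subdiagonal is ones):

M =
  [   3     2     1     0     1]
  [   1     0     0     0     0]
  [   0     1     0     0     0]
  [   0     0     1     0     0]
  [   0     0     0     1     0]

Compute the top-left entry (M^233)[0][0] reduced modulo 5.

0

(M^233)[0][0] is the top entry after applying M 233 times to the unit state (1, 0, 0, 0, 0). Equivalently it is h_{237} for the auxiliary sequence (h_n) obeying the same recurrence with h_4 = 1 and h_i = 0 for 0 ≤ i < 4:
h_5 = 3·1 + 2·0 + 1·0 + 0·0 + 1·0 = 3
h_6 = 3·3 + 2·1 + 1·0 + 0·0 + 1·0 = 1
h_7 = 3·1 + 2·3 + 1·1 + 0·0 + 1·0 = 0
h_8 = 3·0 + 2·1 + 1·3 + 0·1 + 1·0 = 0
h_9 = 3·0 + 2·0 + 1·1 + 0·3 + 1·1 = 2
h_10 = 3·2 + 2·0 + 1·0 + 0·1 + 1·3 = 4
Continuing the recurrence:
  h_11 = 2;  h_12 = 1;  h_13 = 1;  h_14 = 4;  h_15 = 4;  h_16 = 3
  h_17 = 2;  h_18 = 2;  h_19 = 2;  h_20 = 1;  h_21 = 2;  h_22 = 2
  h_23 = 3;  h_24 = 2;  h_25 = 0;  h_26 = 4;  h_27 = 1;  h_28 = 4
  h_29 = 0;  h_30 = 4;  h_31 = 0;  h_32 = 4;  h_33 = 0;  h_34 = 3
  h_35 = 2;  h_36 = 2;  h_37 = 2;  h_38 = 2;  h_39 = 0;  h_40 = 3
  h_41 = 3;  h_42 = 2;  h_43 = 2;  h_44 = 3;  h_45 = 3;  h_46 = 0
  h_47 = 1;  h_48 = 3;  h_49 = 4;  h_50 = 2;  h_51 = 2;  h_52 = 0
  h_53 = 4;  h_54 = 3;  h_55 = 4;  h_56 = 4;  h_57 = 3;  h_58 = 0
  h_59 = 3;  h_60 = 1;  h_61 = 3;  h_62 = 2;  h_63 = 3;  h_64 = 4
  h_65 = 1;  h_66 = 2;  h_67 = 4;  h_68 = 0;  h_69 = 4;  h_70 = 2
  h_71 = 1;  h_72 = 0;  h_73 = 4;  h_74 = 2;  h_75 = 1;  h_76 = 2
  h_77 = 0;  h_78 = 4;  h_79 = 1;  h_80 = 2;  h_81 = 4;  h_82 = 2
  h_83 = 0;  h_84 = 4;  h_85 = 1;  h_86 = 0;  h_87 = 3;  h_88 = 0
  h_89 = 0;  h_90 = 4;  h_91 = 2;  h_92 = 2;  h_93 = 4;  h_94 = 3
  h_95 = 3;  h_96 = 1;  h_97 = 4;  h_98 = 1;  h_99 = 0;  h_100 = 4
  h_101 = 4;  h_102 = 4;  h_103 = 0;  h_104 = 2;  h_105 = 4;  h_106 = 0
  h_107 = 4;  h_108 = 1;  h_109 = 3;  h_110 = 4;  h_111 = 4;  h_112 = 2
  h_113 = 4;  h_114 = 3;  h_115 = 3;  h_116 = 3;  h_117 = 0;  h_118 = 3
  h_119 = 0;  h_120 = 4;  h_121 = 3;  h_122 = 2;  h_123 = 4;  h_124 = 4
  h_125 = 1;  h_126 = 3;  h_127 = 2;  h_128 = 2;  h_129 = 2;  h_130 = 3
  h_131 = 3;  h_132 = 4;  h_133 = 3;  h_134 = 2;  h_135 = 4;  h_136 = 2
  h_137 = 0;  h_138 = 1;  h_139 = 2;  h_140 = 2;  h_141 = 3;  h_142 = 0
  h_143 = 4;  h_144 = 2;  h_145 = 1;  h_146 = 4;  h_147 = 1;  h_148 = 1
  h_149 = 1;  h_150 = 2;  h_151 = 3;  h_152 = 0;  h_153 = 4;  h_154 = 1
  h_155 = 3;  h_156 = 3;  h_157 = 1;  h_158 = 1;  h_159 = 4;  h_160 = 3
  h_161 = 1;  h_162 = 4;  h_163 = 3;  h_164 = 2;  h_165 = 4;  h_166 = 0
  h_167 = 4;  h_168 = 4;  h_169 = 2;  h_170 = 2;  h_171 = 4;  h_172 = 2
  h_173 = 0;  h_174 = 0;  h_175 = 4;  h_176 = 1;  h_177 = 3;  h_178 = 0
  h_179 = 2;  h_180 = 3;  h_181 = 4;  h_182 = 3;  h_183 = 0;  h_184 = 2
  h_185 = 2;  h_186 = 4;  h_187 = 1;  h_188 = 3;  h_189 = 2;  h_190 = 0
  h_191 = 1;  h_192 = 1;  h_193 = 3;  h_194 = 4;  h_195 = 4;  h_196 = 4
  h_197 = 0;  h_198 = 0;  h_199 = 3;  h_200 = 3;  h_201 = 4;  h_202 = 1
  h_203 = 4;  h_204 = 1;  h_205 = 0;  h_206 = 0;  h_207 = 2;  h_208 = 0
  h_209 = 0;  h_210 = 2;  h_211 = 1;  h_212 = 4;  h_213 = 1;  h_214 = 2
  h_215 = 4;  h_216 = 3;  h_217 = 3;  h_218 = 0;  h_219 = 1;  h_220 = 0
  h_221 = 0;  h_222 = 4;  h_223 = 2;  h_224 = 0;  h_225 = 3;  h_226 = 1
  h_227 = 3;  h_228 = 1;  h_229 = 0;  h_230 = 3;  h_231 = 1;  h_232 = 2
  h_233 = 2;  h_234 = 1;  h_235 = 2
h_236 = 3·2 + 2·1 + 1·2 + 0·2 + 1·1 = 1
h_237 = 3·1 + 2·2 + 1·1 + 0·2 + 1·2 = 0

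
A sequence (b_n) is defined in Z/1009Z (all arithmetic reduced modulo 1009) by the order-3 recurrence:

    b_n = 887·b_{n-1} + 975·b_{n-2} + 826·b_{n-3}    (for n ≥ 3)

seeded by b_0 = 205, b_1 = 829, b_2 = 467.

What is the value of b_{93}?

754

b_3 = 887·467 + 975·829 + 826·205 = 423
b_4 = 887·423 + 975·467 + 826·829 = 771
b_5 = 887·771 + 975·423 + 826·467 = 832
b_6 = 887·832 + 975·771 + 826·423 = 709
b_7 = 887·709 + 975·832 + 826·771 = 407
b_8 = 887·407 + 975·709 + 826·832 = 0
b_9 = 887·0 + 975·407 + 826·709 = 702
b_10 = 887·702 + 975·0 + 826·407 = 306
b_11 = 887·306 + 975·702 + 826·0 = 349
b_12 = 887·349 + 975·306 + 826·702 = 172
b_13 = 887·172 + 975·349 + 826·306 = 953
b_14 = 887·953 + 975·172 + 826·349 = 684
b_15 = 887·684 + 975·953 + 826·172 = 997
b_16 = 887·997 + 975·684 + 826·953 = 564
b_17 = 887·564 + 975·997 + 826·684 = 156
b_18 = 887·156 + 975·564 + 826·997 = 312
b_19 = 887·312 + 975·156 + 826·564 = 734
b_20 = 887·734 + 975·312 + 826·156 = 448
b_21 = 887·448 + 975·734 + 826·312 = 516
b_22 = 887·516 + 975·448 + 826·734 = 393
b_23 = 887·393 + 975·516 + 826·448 = 849
b_24 = 887·849 + 975·393 + 826·516 = 522
b_25 = 887·522 + 975·849 + 826·393 = 1007
b_26 = 887·1007 + 975·522 + 826·849 = 677
b_27 = 887·677 + 975·1007 + 826·522 = 541
b_28 = 887·541 + 975·677 + 826·1007 = 138
b_29 = 887·138 + 975·541 + 826·677 = 301
b_30 = 887·301 + 975·138 + 826·541 = 843
b_31 = 887·843 + 975·301 + 826·138 = 908
b_32 = 887·908 + 975·843 + 826·301 = 216
b_33 = 887·216 + 975·908 + 826·843 = 397
b_34 = 887·397 + 975·216 + 826·908 = 38
b_35 = 887·38 + 975·397 + 826·216 = 860
b_36 = 887·860 + 975·38 + 826·397 = 739
b_37 = 887·739 + 975·860 + 826·38 = 782
b_38 = 887·782 + 975·739 + 826·860 = 574
b_39 = 887·574 + 975·782 + 826·739 = 217
b_40 = 887·217 + 975·574 + 826·782 = 596
b_41 = 887·596 + 975·217 + 826·574 = 524
b_42 = 887·524 + 975·596 + 826·217 = 204
b_43 = 887·204 + 975·524 + 826·596 = 587
b_44 = 887·587 + 975·204 + 826·524 = 115
b_45 = 887·115 + 975·587 + 826·204 = 319
b_46 = 887·319 + 975·115 + 826·587 = 92
b_47 = 887·92 + 975·319 + 826·115 = 272
b_48 = 887·272 + 975·92 + 826·319 = 157
b_49 = 887·157 + 975·272 + 826·92 = 167
b_50 = 887·167 + 975·157 + 826·272 = 187
b_51 = 887·187 + 975·167 + 826·157 = 290
b_52 = 887·290 + 975·187 + 826·167 = 349
b_53 = 887·349 + 975·290 + 826·187 = 115
b_54 = 887·115 + 975·349 + 826·290 = 745
b_55 = 887·745 + 975·115 + 826·349 = 755
b_56 = 887·755 + 975·745 + 826·115 = 757
b_57 = 887·757 + 975·755 + 826·745 = 918
b_58 = 887·918 + 975·757 + 826·755 = 567
b_59 = 887·567 + 975·918 + 826·757 = 216
b_60 = 887·216 + 975·567 + 826·918 = 284
b_61 = 887·284 + 975·216 + 826·567 = 552
b_62 = 887·552 + 975·284 + 826·216 = 516
b_63 = 887·516 + 975·552 + 826·284 = 505
b_64 = 887·505 + 975·516 + 826·552 = 441
b_65 = 887·441 + 975·505 + 826·516 = 76
b_66 = 887·76 + 975·441 + 826·505 = 363
b_67 = 887·363 + 975·76 + 826·441 = 570
b_68 = 887·570 + 975·363 + 826·76 = 65
b_69 = 887·65 + 975·570 + 826·363 = 98
b_70 = 887·98 + 975·65 + 826·570 = 586
b_71 = 887·586 + 975·98 + 826·65 = 55
b_72 = 887·55 + 975·586 + 826·98 = 837
b_73 = 887·837 + 975·55 + 826·586 = 668
b_74 = 887·668 + 975·837 + 826·55 = 52
b_75 = 887·52 + 975·668 + 826·837 = 402
b_76 = 887·402 + 975·52 + 826·668 = 492
b_77 = 887·492 + 975·402 + 826·52 = 539
b_78 = 887·539 + 975·492 + 826·402 = 343
b_79 = 887·343 + 975·539 + 826·492 = 133
b_80 = 887·133 + 975·343 + 826·539 = 609
b_81 = 887·609 + 975·133 + 826·343 = 680
b_82 = 887·680 + 975·609 + 826·133 = 138
b_83 = 887·138 + 975·680 + 826·609 = 956
b_84 = 887·956 + 975·138 + 826·680 = 432
b_85 = 887·432 + 975·956 + 826·138 = 528
b_86 = 887·528 + 975·432 + 826·956 = 216
b_87 = 887·216 + 975·528 + 826·432 = 747
b_88 = 887·747 + 975·216 + 826·528 = 644
b_89 = 887·644 + 975·747 + 826·216 = 793
b_90 = 887·793 + 975·644 + 826·747 = 943
b_91 = 887·943 + 975·793 + 826·644 = 462
b_92 = 887·462 + 975·943 + 826·793 = 543
b_93 = 887·543 + 975·462 + 826·943 = 754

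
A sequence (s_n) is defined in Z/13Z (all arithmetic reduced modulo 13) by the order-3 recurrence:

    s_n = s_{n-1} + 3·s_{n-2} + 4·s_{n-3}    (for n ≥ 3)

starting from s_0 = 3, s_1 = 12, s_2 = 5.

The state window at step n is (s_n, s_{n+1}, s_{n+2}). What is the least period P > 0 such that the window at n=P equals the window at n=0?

n=0: window = (3, 12, 5)
n=1: window = (12, 5, 1)
n=2: window = (5, 1, 12)
n=3: window = (1, 12, 9)
n=4: window = (12, 9, 10)
n=5: window = (9, 10, 7)
n=6: window = (10, 7, 8)
n=7: window = (7, 8, 4)
n=8: window = (8, 4, 4)
n=9: window = (4, 4, 9)
n=10: window = (4, 9, 11)
n=11: window = (9, 11, 2)
n=12: window = (11, 2, 6)
n=13: window = (2, 6, 4)
n=14: window = (6, 4, 4)
n=15: window = (4, 4, 1)
n=16: window = (4, 1, 3)
n=17: window = (1, 3, 9)
n=18: window = (3, 9, 9)
n=19: window = (9, 9, 9)
n=20: window = (9, 9, 7)
n=21: window = (9, 7, 5)
n=22: window = (7, 5, 10)
n=23: window = (5, 10, 1)
n=24: window = (10, 1, 12)
n=25: window = (1, 12, 3)
n=26: window = (12, 3, 4)
n=27: window = (3, 4, 9)
n=28: window = (4, 9, 7)
n=29: window = (9, 7, 11)
n=30: window = (7, 11, 3)
n=31: window = (11, 3, 12)
n=32: window = (3, 12, 0)
n=33: window = (12, 0, 9)
n=34: window = (0, 9, 5)
n=35: window = (9, 5, 6)
n=36: window = (5, 6, 5)
n=37: window = (6, 5, 4)
n=38: window = (5, 4, 4)
n=39: window = (4, 4, 10)
n=40: window = (4, 10, 12)
…
n=1096: window = (2, 9, 3)
n=1097: window = (9, 3, 12)
n=1098: window = (3, 12, 5)
window at n=1098 equals window at n=0 → period = 1098

1098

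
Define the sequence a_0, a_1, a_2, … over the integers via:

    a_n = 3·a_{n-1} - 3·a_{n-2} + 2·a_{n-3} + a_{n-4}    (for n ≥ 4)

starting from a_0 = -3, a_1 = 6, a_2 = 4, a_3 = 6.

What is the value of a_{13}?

17862

a_4 = 3·6 + -3·4 + 2·6 + 1·-3 = 15
a_5 = 3·15 + -3·6 + 2·4 + 1·6 = 41
a_6 = 3·41 + -3·15 + 2·6 + 1·4 = 94
a_7 = 3·94 + -3·41 + 2·15 + 1·6 = 195
a_8 = 3·195 + -3·94 + 2·41 + 1·15 = 400
a_9 = 3·400 + -3·195 + 2·94 + 1·41 = 844
a_10 = 3·844 + -3·400 + 2·195 + 1·94 = 1816
a_11 = 3·1816 + -3·844 + 2·400 + 1·195 = 3911
a_12 = 3·3911 + -3·1816 + 2·844 + 1·400 = 8373
a_13 = 3·8373 + -3·3911 + 2·1816 + 1·844 = 17862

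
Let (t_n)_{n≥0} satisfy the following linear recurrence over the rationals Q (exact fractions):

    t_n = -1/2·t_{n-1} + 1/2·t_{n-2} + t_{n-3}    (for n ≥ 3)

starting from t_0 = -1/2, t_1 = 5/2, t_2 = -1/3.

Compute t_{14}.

t_3 = -1/2·-1/3 + 1/2·5/2 + 1·-1/2 = 11/12
t_4 = -1/2·11/12 + 1/2·-1/3 + 1·5/2 = 15/8
t_5 = -1/2·15/8 + 1/2·11/12 + 1·-1/3 = -13/16
t_6 = -1/2·-13/16 + 1/2·15/8 + 1·11/12 = 217/96
t_7 = -1/2·217/96 + 1/2·-13/16 + 1·15/8 = 65/192
t_8 = -1/2·65/192 + 1/2·217/96 + 1·-13/16 = 19/128
t_9 = -1/2·19/128 + 1/2·65/192 + 1·217/96 = 603/256
t_10 = -1/2·603/256 + 1/2·19/128 + 1·65/192 = -1175/1536
t_11 = -1/2·-1175/1536 + 1/2·603/256 + 1·19/128 = 5249/3072
t_12 = -1/2·5249/3072 + 1/2·-1175/1536 + 1·603/256 = 2291/2048
t_13 = -1/2·2291/2048 + 1/2·5249/3072 + 1·-1175/1536 = -1925/4096
t_14 = -1/2·-1925/4096 + 1/2·2291/2048 + 1·5249/3072 = 61513/24576

61513/24576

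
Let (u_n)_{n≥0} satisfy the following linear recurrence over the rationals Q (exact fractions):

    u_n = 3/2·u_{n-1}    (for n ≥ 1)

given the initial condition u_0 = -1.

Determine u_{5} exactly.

-243/32

u_1 = 3/2·-1 = -3/2
u_2 = 3/2·-3/2 = -9/4
u_3 = 3/2·-9/4 = -27/8
u_4 = 3/2·-27/8 = -81/16
u_5 = 3/2·-81/16 = -243/32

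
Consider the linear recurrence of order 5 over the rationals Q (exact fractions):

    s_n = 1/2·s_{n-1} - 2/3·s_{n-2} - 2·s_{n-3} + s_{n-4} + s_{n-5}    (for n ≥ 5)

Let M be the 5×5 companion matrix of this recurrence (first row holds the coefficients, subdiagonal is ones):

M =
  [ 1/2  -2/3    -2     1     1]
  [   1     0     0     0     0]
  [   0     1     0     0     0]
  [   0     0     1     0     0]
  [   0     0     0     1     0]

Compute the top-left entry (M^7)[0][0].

(M^7)[0][0] is the top entry after applying M 7 times to the unit state (1, 0, 0, 0, 0). Equivalently it is h_{11} for the auxiliary sequence (h_n) obeying the same recurrence with h_4 = 1 and h_i = 0 for 0 ≤ i < 4:
h_5 = 1/2·1 + -2/3·0 + -2·0 + 1·0 + 1·0 = 1/2
h_6 = 1/2·1/2 + -2/3·1 + -2·0 + 1·0 + 1·0 = -5/12
h_7 = 1/2·-5/12 + -2/3·1/2 + -2·1 + 1·0 + 1·0 = -61/24
h_8 = 1/2·-61/24 + -2/3·-5/12 + -2·1/2 + 1·1 + 1·0 = -143/144
h_9 = 1/2·-143/144 + -2/3·-61/24 + -2·-5/12 + 1·1/2 + 1·1 = 113/32
h_10 = 1/2·113/32 + -2/3·-143/144 + -2·-61/24 + 1·-5/12 + 1·1/2 = 13123/1728
h_11 = 1/2·13123/1728 + -2/3·113/32 + -2·-143/144 + 1·-61/24 + 1·-5/12 = 1627/3456

1627/3456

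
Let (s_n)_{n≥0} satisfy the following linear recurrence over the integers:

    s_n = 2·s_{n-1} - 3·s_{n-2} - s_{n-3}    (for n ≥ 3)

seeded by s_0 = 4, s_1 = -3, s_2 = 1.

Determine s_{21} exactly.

-751818

s_3 = 2·1 + -3·-3 + -1·4 = 7
s_4 = 2·7 + -3·1 + -1·-3 = 14
s_5 = 2·14 + -3·7 + -1·1 = 6
s_6 = 2·6 + -3·14 + -1·7 = -37
s_7 = 2·-37 + -3·6 + -1·14 = -106
s_8 = 2·-106 + -3·-37 + -1·6 = -107
s_9 = 2·-107 + -3·-106 + -1·-37 = 141
s_10 = 2·141 + -3·-107 + -1·-106 = 709
s_11 = 2·709 + -3·141 + -1·-107 = 1102
s_12 = 2·1102 + -3·709 + -1·141 = -64
s_13 = 2·-64 + -3·1102 + -1·709 = -4143
s_14 = 2·-4143 + -3·-64 + -1·1102 = -9196
s_15 = 2·-9196 + -3·-4143 + -1·-64 = -5899
s_16 = 2·-5899 + -3·-9196 + -1·-4143 = 19933
s_17 = 2·19933 + -3·-5899 + -1·-9196 = 66759
s_18 = 2·66759 + -3·19933 + -1·-5899 = 79618
s_19 = 2·79618 + -3·66759 + -1·19933 = -60974
s_20 = 2·-60974 + -3·79618 + -1·66759 = -427561
s_21 = 2·-427561 + -3·-60974 + -1·79618 = -751818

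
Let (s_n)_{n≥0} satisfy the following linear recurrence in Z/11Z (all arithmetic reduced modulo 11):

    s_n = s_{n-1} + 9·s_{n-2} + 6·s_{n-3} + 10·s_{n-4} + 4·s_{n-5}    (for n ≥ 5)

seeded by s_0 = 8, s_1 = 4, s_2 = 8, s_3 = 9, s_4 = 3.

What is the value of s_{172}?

s_5 = 1·3 + 9·9 + 6·8 + 10·4 + 4·8 = 6
s_6 = 1·6 + 9·3 + 6·9 + 10·8 + 4·4 = 7
s_7 = 1·7 + 9·6 + 6·3 + 10·9 + 4·8 = 3
s_8 = 1·3 + 9·7 + 6·6 + 10·3 + 4·9 = 3
s_9 = 1·3 + 9·3 + 6·7 + 10·6 + 4·3 = 1
s_10 = 1·1 + 9·3 + 6·3 + 10·7 + 4·6 = 8
Continuing the recurrence:
  s_11 = 5;  s_12 = 4;  s_13 = 9;  s_14 = 5;  s_15 = 5;  s_16 = 10
  s_17 = 4;  s_18 = 1;  s_19 = 2;  s_20 = 1;  s_21 = 6;  s_22 = 9
  s_23 = 5;  s_24 = 8;  s_25 = 6;  s_26 = 2;  s_27 = 3;  s_28 = 3
  s_29 = 2;  s_30 = 3;  s_31 = 0;  s_32 = 4;  s_33 = 10;  s_34 = 7
  s_35 = 1;  s_36 = 10;  s_37 = 1;  s_38 = 9;  s_39 = 6;  s_40 = 10
  s_41 = 3;  s_42 = 3;  s_43 = 10;  s_44 = 3;  s_45 = 5;  s_46 = 2
  s_47 = 1;  s_48 = 9;  s_49 = 4;  s_50 = 10;  s_51 = 8;  s_52 = 7
  s_53 = 6;  s_54 = 2;  s_55 = 9;  s_56 = 0;  s_57 = 5;  s_58 = 4
  s_59 = 4;  s_60 = 7;  s_61 = 7;  s_62 = 0;  s_63 = 7;  s_64 = 3
  s_65 = 10;  s_66 = 8;  s_67 = 10;  s_68 = 2;  s_69 = 10;  s_70 = 10
  s_71 = 2;  s_72 = 3;  s_73 = 2;  s_74 = 5;  s_75 = 2;  s_76 = 9
  s_77 = 1;  s_78 = 9;  s_79 = 2;  s_80 = 0;  s_81 = 8;  s_82 = 4
  s_83 = 0;  s_84 = 4;  s_85 = 9;  s_86 = 7;  s_87 = 7;  s_88 = 10
  s_89 = 1;  s_90 = 8;  s_91 = 10;  s_92 = 7;  s_93 = 8;  s_94 = 6
  s_95 = 10;  s_96 = 2;  s_97 = 5;  s_98 = 10;  s_99 = 4;  s_100 = 8
  s_101 = 8;  s_102 = 4;  s_103 = 6;  s_104 = 10;  s_105 = 2;  s_106 = 2
  s_107 = 2;  s_108 = 2;  s_109 = 4;  s_110 = 7;  s_111 = 6;  s_112 = 0
  s_113 = 1;  s_114 = 2;  s_115 = 0;  s_116 = 4;  s_117 = 4;  s_118 = 9
  s_119 = 0;  s_120 = 2;  s_121 = 2;  s_122 = 5;  s_123 = 5;  s_124 = 5
  s_125 = 9;  s_126 = 10;  s_127 = 4;  s_128 = 9;  s_129 = 6;  s_130 = 5
  s_131 = 6;  s_132 = 6;  s_133 = 10;  s_134 = 9;  s_135 = 6;  s_136 = 0
  s_137 = 1;  s_138 = 2;  s_139 = 8;  s_140 = 1;  s_141 = 7;  s_142 = 0
  s_143 = 3;  s_144 = 10;  s_145 = 1;  s_146 = 5;  s_147 = 5;  s_148 = 3
  s_149 = 7;  s_150 = 8;  s_151 = 5;  s_152 = 4;  s_153 = 3;  s_154 = 1
  s_155 = 2;  s_156 = 1;  s_157 = 5;  s_158 = 4;  s_159 = 2;  s_160 = 9
  s_161 = 6;  s_162 = 5;  s_163 = 6;  s_164 = 9;  s_165 = 2;  s_166 = 6
  s_167 = 4;  s_168 = 8;  s_169 = 4;  s_170 = 3
s_171 = 1·3 + 9·4 + 6·8 + 10·4 + 4·6 = 8
s_172 = 1·8 + 9·3 + 6·4 + 10·8 + 4·4 = 1

1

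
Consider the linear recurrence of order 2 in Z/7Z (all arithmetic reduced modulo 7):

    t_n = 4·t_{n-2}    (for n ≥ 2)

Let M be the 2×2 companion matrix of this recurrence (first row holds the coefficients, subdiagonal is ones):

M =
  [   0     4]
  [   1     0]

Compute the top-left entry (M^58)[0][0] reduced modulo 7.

2

(M^58)[0][0] is the top entry after applying M 58 times to the unit state (1, 0). Equivalently it is h_{59} for the auxiliary sequence (h_n) obeying the same recurrence with h_1 = 1 and h_i = 0 for 0 ≤ i < 1:
h_2 = 0·1 + 4·0 = 0
h_3 = 0·0 + 4·1 = 4
h_4 = 0·4 + 4·0 = 0
h_5 = 0·0 + 4·4 = 2
h_6 = 0·2 + 4·0 = 0
h_7 = 0·0 + 4·2 = 1
(h_6, h_7) = (0, 1) = (h_0, h_1), so the sequence has period 6.
59 ≡ 5 (mod 6), hence h_59 = h_5 = 2.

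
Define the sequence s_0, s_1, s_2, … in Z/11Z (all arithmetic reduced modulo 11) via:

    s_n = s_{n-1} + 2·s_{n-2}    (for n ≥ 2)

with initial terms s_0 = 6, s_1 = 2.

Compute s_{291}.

2

s_2 = 1·2 + 2·6 = 3
s_3 = 1·3 + 2·2 = 7
s_4 = 1·7 + 2·3 = 2
s_5 = 1·2 + 2·7 = 5
s_6 = 1·5 + 2·2 = 9
s_7 = 1·9 + 2·5 = 8
s_8 = 1·8 + 2·9 = 4
s_9 = 1·4 + 2·8 = 9
s_10 = 1·9 + 2·4 = 6
s_11 = 1·6 + 2·9 = 2
(s_10, s_11) = (6, 2) = (s_0, s_1), so the sequence has period 10.
291 ≡ 1 (mod 10), hence s_291 = s_1 = 2.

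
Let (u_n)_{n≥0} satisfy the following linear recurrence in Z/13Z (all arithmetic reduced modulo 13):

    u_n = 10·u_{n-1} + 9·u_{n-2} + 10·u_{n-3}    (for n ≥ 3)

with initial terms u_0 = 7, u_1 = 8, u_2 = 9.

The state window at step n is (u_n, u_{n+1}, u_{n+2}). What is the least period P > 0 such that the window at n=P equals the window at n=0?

n=0: window = (7, 8, 9)
n=1: window = (8, 9, 11)
n=2: window = (9, 11, 11)
n=3: window = (11, 11, 0)
n=4: window = (11, 0, 1)
n=5: window = (0, 1, 3)
n=6: window = (1, 3, 0)
n=7: window = (3, 0, 11)
n=8: window = (0, 11, 10)
n=9: window = (11, 10, 4)
n=10: window = (10, 4, 6)
n=11: window = (4, 6, 1)
n=12: window = (6, 1, 0)
n=13: window = (1, 0, 4)
n=14: window = (0, 4, 11)
n=15: window = (4, 11, 3)
n=16: window = (11, 3, 0)
n=17: window = (3, 0, 7)
n=18: window = (0, 7, 9)
n=19: window = (7, 9, 10)
n=20: window = (9, 10, 4)
n=21: window = (10, 4, 12)
n=22: window = (4, 12, 9)
n=23: window = (12, 9, 4)
n=24: window = (9, 4, 7)
n=25: window = (4, 7, 1)
n=26: window = (7, 1, 9)
n=27: window = (1, 9, 0)
n=28: window = (9, 0, 0)
n=29: window = (0, 0, 12)
n=30: window = (0, 12, 3)
n=31: window = (12, 3, 8)
n=32: window = (3, 8, 6)
n=33: window = (8, 6, 6)
n=34: window = (6, 6, 12)
n=35: window = (6, 12, 0)
n=36: window = (12, 0, 12)
n=37: window = (0, 12, 6)
n=38: window = (12, 6, 12)
n=39: window = (6, 12, 8)
n=40: window = (12, 8, 1)
…
n=166: window = (3, 10, 7)
n=167: window = (10, 7, 8)
n=168: window = (7, 8, 9)
window at n=168 equals window at n=0 → period = 168

168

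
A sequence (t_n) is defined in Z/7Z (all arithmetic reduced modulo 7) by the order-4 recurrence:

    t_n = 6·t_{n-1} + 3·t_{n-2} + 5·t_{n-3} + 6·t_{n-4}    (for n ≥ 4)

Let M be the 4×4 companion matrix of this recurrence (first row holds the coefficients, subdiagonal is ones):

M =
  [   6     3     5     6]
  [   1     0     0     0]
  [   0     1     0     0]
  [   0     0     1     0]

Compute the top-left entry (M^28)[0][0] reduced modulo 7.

3

(M^28)[0][0] is the top entry after applying M 28 times to the unit state (1, 0, 0, 0). Equivalently it is h_{31} for the auxiliary sequence (h_n) obeying the same recurrence with h_3 = 1 and h_i = 0 for 0 ≤ i < 3:
h_4 = 6·1 + 3·0 + 5·0 + 6·0 = 6
h_5 = 6·6 + 3·1 + 5·0 + 6·0 = 4
h_6 = 6·4 + 3·6 + 5·1 + 6·0 = 5
h_7 = 6·5 + 3·4 + 5·6 + 6·1 = 1
h_8 = 6·1 + 3·5 + 5·4 + 6·6 = 0
h_9 = 6·0 + 3·1 + 5·5 + 6·4 = 3
h_10 = 6·3 + 3·0 + 5·1 + 6·5 = 4
h_11 = 6·4 + 3·3 + 5·0 + 6·1 = 4
h_12 = 6·4 + 3·4 + 5·3 + 6·0 = 2
h_13 = 6·2 + 3·4 + 5·4 + 6·3 = 6
h_14 = 6·6 + 3·2 + 5·4 + 6·4 = 2
h_15 = 6·2 + 3·6 + 5·2 + 6·4 = 1
h_16 = 6·1 + 3·2 + 5·6 + 6·2 = 5
h_17 = 6·5 + 3·1 + 5·2 + 6·6 = 2
h_18 = 6·2 + 3·5 + 5·1 + 6·2 = 2
h_19 = 6·2 + 3·2 + 5·5 + 6·1 = 0
h_20 = 6·0 + 3·2 + 5·2 + 6·5 = 4
h_21 = 6·4 + 3·0 + 5·2 + 6·2 = 4
h_22 = 6·4 + 3·4 + 5·0 + 6·2 = 6
h_23 = 6·6 + 3·4 + 5·4 + 6·0 = 5
h_24 = 6·5 + 3·6 + 5·4 + 6·4 = 1
h_25 = 6·1 + 3·5 + 5·6 + 6·4 = 5
h_26 = 6·5 + 3·1 + 5·5 + 6·6 = 3
h_27 = 6·3 + 3·5 + 5·1 + 6·5 = 5
h_28 = 6·5 + 3·3 + 5·5 + 6·1 = 0
h_29 = 6·0 + 3·5 + 5·3 + 6·5 = 4
h_30 = 6·4 + 3·0 + 5·5 + 6·3 = 4
h_31 = 6·4 + 3·4 + 5·0 + 6·5 = 3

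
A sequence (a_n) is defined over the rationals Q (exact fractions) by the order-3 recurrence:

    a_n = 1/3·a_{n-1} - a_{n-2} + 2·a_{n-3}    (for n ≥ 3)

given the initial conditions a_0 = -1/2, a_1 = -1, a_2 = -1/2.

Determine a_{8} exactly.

-5797/1458

a_3 = 1/3·-1/2 + -1·-1 + 2·-1/2 = -1/6
a_4 = 1/3·-1/6 + -1·-1/2 + 2·-1 = -14/9
a_5 = 1/3·-14/9 + -1·-1/6 + 2·-1/2 = -73/54
a_6 = 1/3·-73/54 + -1·-14/9 + 2·-1/6 = 125/162
a_7 = 1/3·125/162 + -1·-73/54 + 2·-14/9 = -365/243
a_8 = 1/3·-365/243 + -1·125/162 + 2·-73/54 = -5797/1458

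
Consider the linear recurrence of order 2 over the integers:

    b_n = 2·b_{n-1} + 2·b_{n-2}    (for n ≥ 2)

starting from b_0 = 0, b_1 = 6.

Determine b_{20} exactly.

929685504

b_2 = 2·6 + 2·0 = 12
b_3 = 2·12 + 2·6 = 36
b_4 = 2·36 + 2·12 = 96
b_5 = 2·96 + 2·36 = 264
b_6 = 2·264 + 2·96 = 720
b_7 = 2·720 + 2·264 = 1968
b_8 = 2·1968 + 2·720 = 5376
b_9 = 2·5376 + 2·1968 = 14688
b_10 = 2·14688 + 2·5376 = 40128
b_11 = 2·40128 + 2·14688 = 109632
b_12 = 2·109632 + 2·40128 = 299520
b_13 = 2·299520 + 2·109632 = 818304
b_14 = 2·818304 + 2·299520 = 2235648
b_15 = 2·2235648 + 2·818304 = 6107904
b_16 = 2·6107904 + 2·2235648 = 16687104
b_17 = 2·16687104 + 2·6107904 = 45590016
b_18 = 2·45590016 + 2·16687104 = 124554240
b_19 = 2·124554240 + 2·45590016 = 340288512
b_20 = 2·340288512 + 2·124554240 = 929685504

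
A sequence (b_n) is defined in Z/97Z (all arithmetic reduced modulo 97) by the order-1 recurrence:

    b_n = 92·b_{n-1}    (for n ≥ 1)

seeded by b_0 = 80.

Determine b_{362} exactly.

b_1 = 92·80 = 85
b_2 = 92·85 = 60
b_3 = 92·60 = 88
b_4 = 92·88 = 45
b_5 = 92·45 = 66
b_6 = 92·66 = 58
b_7 = 92·58 = 1
b_8 = 92·1 = 92
b_9 = 92·92 = 25
b_10 = 92·25 = 69
b_11 = 92·69 = 43
b_12 = 92·43 = 76
b_13 = 92·76 = 8
b_14 = 92·8 = 57
b_15 = 92·57 = 6
b_16 = 92·6 = 67
b_17 = 92·67 = 53
b_18 = 92·53 = 26
b_19 = 92·26 = 64
b_20 = 92·64 = 68
b_21 = 92·68 = 48
b_22 = 92·48 = 51
b_23 = 92·51 = 36
b_24 = 92·36 = 14
b_25 = 92·14 = 27
b_26 = 92·27 = 59
b_27 = 92·59 = 93
b_28 = 92·93 = 20
b_29 = 92·20 = 94
b_30 = 92·94 = 15
b_31 = 92·15 = 22
b_32 = 92·22 = 84
b_33 = 92·84 = 65
b_34 = 92·65 = 63
b_35 = 92·63 = 73
b_36 = 92·73 = 23
b_37 = 92·23 = 79
b_38 = 92·79 = 90
b_39 = 92·90 = 35
b_40 = 92·35 = 19
b_41 = 92·19 = 2
b_42 = 92·2 = 87
b_43 = 92·87 = 50
b_44 = 92·50 = 41
b_45 = 92·41 = 86
b_46 = 92·86 = 55
b_47 = 92·55 = 16
b_48 = 92·16 = 17
b_49 = 92·17 = 12
b_50 = 92·12 = 37
b_51 = 92·37 = 9
b_52 = 92·9 = 52
b_53 = 92·52 = 31
b_54 = 92·31 = 39
b_55 = 92·39 = 96
b_56 = 92·96 = 5
b_57 = 92·5 = 72
b_58 = 92·72 = 28
b_59 = 92·28 = 54
b_60 = 92·54 = 21
b_61 = 92·21 = 89
b_62 = 92·89 = 40
b_63 = 92·40 = 91
b_64 = 92·91 = 30
b_65 = 92·30 = 44
b_66 = 92·44 = 71
b_67 = 92·71 = 33
b_68 = 92·33 = 29
b_69 = 92·29 = 49
b_70 = 92·49 = 46
b_71 = 92·46 = 61
b_72 = 92·61 = 83
b_73 = 92·83 = 70
b_74 = 92·70 = 38
b_75 = 92·38 = 4
b_76 = 92·4 = 77
b_77 = 92·77 = 3
b_78 = 92·3 = 82
b_79 = 92·82 = 75
b_80 = 92·75 = 13
b_81 = 92·13 = 32
b_82 = 92·32 = 34
b_83 = 92·34 = 24
b_84 = 92·24 = 74
b_85 = 92·74 = 18
b_86 = 92·18 = 7
b_87 = 92·7 = 62
b_88 = 92·62 = 78
b_89 = 92·78 = 95
b_90 = 92·95 = 10
b_91 = 92·10 = 47
b_92 = 92·47 = 56
b_93 = 92·56 = 11
b_94 = 92·11 = 42
b_95 = 92·42 = 81
b_96 = 92·81 = 80
(b_96) = (80) = (b_0), so the sequence has period 96.
362 ≡ 74 (mod 96), hence b_362 = b_74 = 38.

38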